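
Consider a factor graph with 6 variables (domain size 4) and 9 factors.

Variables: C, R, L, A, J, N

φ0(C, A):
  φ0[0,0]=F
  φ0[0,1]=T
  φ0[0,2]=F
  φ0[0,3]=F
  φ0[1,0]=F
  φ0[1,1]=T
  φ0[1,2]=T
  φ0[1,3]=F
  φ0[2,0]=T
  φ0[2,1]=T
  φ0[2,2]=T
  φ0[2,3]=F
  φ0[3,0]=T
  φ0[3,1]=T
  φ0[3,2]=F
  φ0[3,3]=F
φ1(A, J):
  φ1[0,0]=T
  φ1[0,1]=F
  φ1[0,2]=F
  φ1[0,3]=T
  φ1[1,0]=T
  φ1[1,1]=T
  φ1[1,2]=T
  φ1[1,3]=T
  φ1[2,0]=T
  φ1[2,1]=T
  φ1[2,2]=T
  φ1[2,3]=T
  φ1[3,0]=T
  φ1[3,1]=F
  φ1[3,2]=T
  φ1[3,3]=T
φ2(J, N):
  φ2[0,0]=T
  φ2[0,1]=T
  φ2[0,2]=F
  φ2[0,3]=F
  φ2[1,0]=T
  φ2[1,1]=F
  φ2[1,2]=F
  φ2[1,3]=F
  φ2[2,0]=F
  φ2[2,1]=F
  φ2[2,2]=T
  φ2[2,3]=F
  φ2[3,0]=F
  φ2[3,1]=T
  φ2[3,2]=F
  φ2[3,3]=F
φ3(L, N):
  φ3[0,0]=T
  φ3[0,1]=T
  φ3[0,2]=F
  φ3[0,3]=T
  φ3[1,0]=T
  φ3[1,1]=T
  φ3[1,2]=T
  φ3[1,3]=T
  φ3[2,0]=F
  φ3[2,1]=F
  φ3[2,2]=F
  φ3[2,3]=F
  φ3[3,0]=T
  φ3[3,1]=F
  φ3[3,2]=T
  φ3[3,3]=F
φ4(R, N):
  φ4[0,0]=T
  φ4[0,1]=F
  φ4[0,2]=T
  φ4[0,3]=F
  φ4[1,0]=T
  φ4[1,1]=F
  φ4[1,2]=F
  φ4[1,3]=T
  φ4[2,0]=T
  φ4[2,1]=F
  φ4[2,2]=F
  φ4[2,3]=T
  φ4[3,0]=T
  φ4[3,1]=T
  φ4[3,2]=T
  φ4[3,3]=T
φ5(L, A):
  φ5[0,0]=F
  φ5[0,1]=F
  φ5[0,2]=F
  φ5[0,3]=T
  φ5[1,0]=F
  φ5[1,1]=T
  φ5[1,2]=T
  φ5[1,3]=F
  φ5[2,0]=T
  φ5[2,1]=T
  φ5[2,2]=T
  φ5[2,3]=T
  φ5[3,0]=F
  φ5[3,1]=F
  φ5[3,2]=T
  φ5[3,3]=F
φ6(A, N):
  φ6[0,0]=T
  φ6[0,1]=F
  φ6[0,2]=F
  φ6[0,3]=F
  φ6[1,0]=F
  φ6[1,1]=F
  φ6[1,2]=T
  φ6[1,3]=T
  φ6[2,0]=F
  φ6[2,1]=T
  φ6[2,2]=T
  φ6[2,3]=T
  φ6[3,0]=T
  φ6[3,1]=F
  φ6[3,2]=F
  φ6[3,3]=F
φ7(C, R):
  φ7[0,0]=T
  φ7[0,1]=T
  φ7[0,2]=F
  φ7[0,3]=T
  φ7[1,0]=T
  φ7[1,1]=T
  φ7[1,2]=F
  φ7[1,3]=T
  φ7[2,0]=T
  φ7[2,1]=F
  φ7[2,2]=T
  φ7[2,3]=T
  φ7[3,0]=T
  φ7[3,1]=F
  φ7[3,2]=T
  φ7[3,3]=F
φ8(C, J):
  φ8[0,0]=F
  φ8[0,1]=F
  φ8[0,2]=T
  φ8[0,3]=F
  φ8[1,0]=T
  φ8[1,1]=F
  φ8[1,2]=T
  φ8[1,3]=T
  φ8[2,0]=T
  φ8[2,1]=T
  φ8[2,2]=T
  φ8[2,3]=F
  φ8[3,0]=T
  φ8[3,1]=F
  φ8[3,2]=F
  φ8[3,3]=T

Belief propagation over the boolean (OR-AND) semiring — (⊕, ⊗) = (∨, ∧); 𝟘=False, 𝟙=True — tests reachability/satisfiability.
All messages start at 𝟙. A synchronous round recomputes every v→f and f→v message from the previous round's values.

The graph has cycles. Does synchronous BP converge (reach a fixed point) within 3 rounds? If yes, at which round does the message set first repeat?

NOT CONVERGED within 3 rounds

init: all messages = 𝟙 over 4 values
r1 m[φ0→C] = [T, T, T, T]
r1 m[φ0→A] = [T, T, T, F]
r1 m[φ1→A] = [T, T, T, T]
r1 m[φ1→J] = [T, T, T, T]
r1 m[φ2→J] = [T, T, T, T]
r1 m[φ2→N] = [T, T, T, F]
r1 m[φ3→L] = [T, T, F, T]
r1 m[φ3→N] = [T, T, T, T]
r1 m[φ4→R] = [T, T, T, T]
r1 m[φ4→N] = [T, T, T, T]
r1 m[φ5→L] = [T, T, T, T]
r1 m[φ5→A] = [T, T, T, T]
r1 m[φ6→A] = [T, T, T, T]
r1 m[φ6→N] = [T, T, T, T]
r1 m[φ7→C] = [T, T, T, T]
r1 m[φ7→R] = [T, T, T, T]
r1 m[φ8→C] = [T, T, T, T]
r1 m[φ8→J] = [T, T, T, T]
r1 m[C→φ0] = [T, T, T, T]
r1 m[C→φ7] = [T, T, T, T]
r1 m[C→φ8] = [T, T, T, T]
r1 m[R→φ4] = [T, T, T, T]
r1 m[R→φ7] = [T, T, T, T]
r1 m[L→φ3] = [T, T, T, T]
r1 m[L→φ5] = [T, T, T, T]
r1 m[A→φ0] = [T, T, T, T]
r1 m[A→φ1] = [T, T, T, T]
r1 m[A→φ5] = [T, T, T, T]
r1 m[A→φ6] = [T, T, T, T]
r1 m[J→φ1] = [T, T, T, T]
r1 m[J→φ2] = [T, T, T, T]
r1 m[J→φ8] = [T, T, T, T]
r1 m[N→φ2] = [T, T, T, T]
r1 m[N→φ3] = [T, T, T, T]
r1 m[N→φ4] = [T, T, T, T]
r1 m[N→φ6] = [T, T, T, T]
r2 m[φ0→C] = [T, T, T, T]
r2 m[φ0→A] = [T, T, T, F]
r2 m[φ1→A] = [T, T, T, T]
r2 m[φ1→J] = [T, T, T, T]
r2 m[φ2→J] = [T, T, T, T]
r2 m[φ2→N] = [T, T, T, F]
r2 m[φ3→L] = [T, T, F, T]
r2 m[φ3→N] = [T, T, T, T]
r2 m[φ4→R] = [T, T, T, T]
r2 m[φ4→N] = [T, T, T, T]
r2 m[φ5→L] = [T, T, T, T]
r2 m[φ5→A] = [T, T, T, T]
r2 m[φ6→A] = [T, T, T, T]
r2 m[φ6→N] = [T, T, T, T]
r2 m[φ7→C] = [T, T, T, T]
r2 m[φ7→R] = [T, T, T, T]
r2 m[φ8→C] = [T, T, T, T]
r2 m[φ8→J] = [T, T, T, T]
r2 m[C→φ0] = [T, T, T, T]
r2 m[C→φ7] = [T, T, T, T]
r2 m[C→φ8] = [T, T, T, T]
r2 m[R→φ4] = [T, T, T, T]
r2 m[R→φ7] = [T, T, T, T]
r2 m[L→φ3] = [T, T, T, T]
r2 m[L→φ5] = [T, T, F, T]
r2 m[A→φ0] = [T, T, T, T]
r2 m[A→φ1] = [T, T, T, F]
r2 m[A→φ5] = [T, T, T, F]
r2 m[A→φ6] = [T, T, T, F]
r2 m[J→φ1] = [T, T, T, T]
r2 m[J→φ2] = [T, T, T, T]
r2 m[J→φ8] = [T, T, T, T]
r2 m[N→φ2] = [T, T, T, T]
r2 m[N→φ3] = [T, T, T, F]
r2 m[N→φ4] = [T, T, T, F]
r2 m[N→φ6] = [T, T, T, F]
r3 m[φ0→C] = [T, T, T, T]
r3 m[φ0→A] = [T, T, T, F]
r3 m[φ1→A] = [T, T, T, T]
r3 m[φ1→J] = [T, T, T, T]
r3 m[φ2→J] = [T, T, T, T]
r3 m[φ2→N] = [T, T, T, F]
r3 m[φ3→L] = [T, T, F, T]
r3 m[φ3→N] = [T, T, T, T]
r3 m[φ4→R] = [T, T, T, T]
r3 m[φ4→N] = [T, T, T, T]
r3 m[φ5→L] = [F, T, T, T]
r3 m[φ5→A] = [F, T, T, T]
r3 m[φ6→A] = [T, T, T, T]
r3 m[φ6→N] = [T, T, T, T]
r3 m[φ7→C] = [T, T, T, T]
r3 m[φ7→R] = [T, T, T, T]
r3 m[φ8→C] = [T, T, T, T]
r3 m[φ8→J] = [T, T, T, T]
r3 m[C→φ0] = [T, T, T, T]
r3 m[C→φ7] = [T, T, T, T]
r3 m[C→φ8] = [T, T, T, T]
r3 m[R→φ4] = [T, T, T, T]
r3 m[R→φ7] = [T, T, T, T]
r3 m[L→φ3] = [T, T, T, T]
r3 m[L→φ5] = [T, T, F, T]
r3 m[A→φ0] = [T, T, T, T]
r3 m[A→φ1] = [T, T, T, F]
r3 m[A→φ5] = [T, T, T, F]
r3 m[A→φ6] = [T, T, T, F]
r3 m[J→φ1] = [T, T, T, T]
r3 m[J→φ2] = [T, T, T, T]
r3 m[J→φ8] = [T, T, T, T]
r3 m[N→φ2] = [T, T, T, T]
r3 m[N→φ3] = [T, T, T, F]
r3 m[N→φ4] = [T, T, T, F]
r3 m[N→φ6] = [T, T, T, F]
no fixed point within 3 rounds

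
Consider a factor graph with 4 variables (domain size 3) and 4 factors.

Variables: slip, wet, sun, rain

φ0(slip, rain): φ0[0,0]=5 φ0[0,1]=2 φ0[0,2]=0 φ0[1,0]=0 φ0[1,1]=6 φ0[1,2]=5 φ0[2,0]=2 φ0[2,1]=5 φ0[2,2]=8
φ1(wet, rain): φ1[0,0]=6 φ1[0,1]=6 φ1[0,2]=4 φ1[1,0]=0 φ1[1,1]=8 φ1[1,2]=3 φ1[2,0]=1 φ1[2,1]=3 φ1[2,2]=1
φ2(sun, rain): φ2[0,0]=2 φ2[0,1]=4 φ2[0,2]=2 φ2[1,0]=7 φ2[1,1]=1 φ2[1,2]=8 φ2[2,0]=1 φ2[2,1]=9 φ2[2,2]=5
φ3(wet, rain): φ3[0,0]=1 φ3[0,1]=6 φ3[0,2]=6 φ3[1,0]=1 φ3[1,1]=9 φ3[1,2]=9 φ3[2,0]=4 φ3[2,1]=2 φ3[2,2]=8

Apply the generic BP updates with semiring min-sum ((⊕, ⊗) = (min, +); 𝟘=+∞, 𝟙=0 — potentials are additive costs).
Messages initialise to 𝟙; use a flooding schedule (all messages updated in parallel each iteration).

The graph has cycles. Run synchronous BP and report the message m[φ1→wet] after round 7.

message @ round 7 = [10, 4, 5]

init: all messages = 𝟙 over 3 values
r1 m[φ0→slip] = [0, 0, 2]
r1 m[φ0→rain] = [0, 2, 0]
r1 m[φ1→wet] = [4, 0, 1]
r1 m[φ1→rain] = [0, 3, 1]
r1 m[φ2→sun] = [2, 1, 1]
r1 m[φ2→rain] = [1, 1, 2]
r1 m[φ3→wet] = [1, 1, 2]
r1 m[φ3→rain] = [1, 2, 6]
r1 m[slip→φ0] = [0, 0, 0]
r1 m[wet→φ1] = [0, 0, 0]
r1 m[wet→φ3] = [0, 0, 0]
r1 m[sun→φ2] = [0, 0, 0]
r1 m[rain→φ0] = [0, 0, 0]
r1 m[rain→φ1] = [0, 0, 0]
r1 m[rain→φ2] = [0, 0, 0]
r1 m[rain→φ3] = [0, 0, 0]
r2 m[φ0→slip] = [0, 0, 2]
r2 m[φ0→rain] = [0, 2, 0]
r2 m[φ1→wet] = [4, 0, 1]
r2 m[φ1→rain] = [0, 3, 1]
r2 m[φ2→sun] = [2, 1, 1]
r2 m[φ2→rain] = [1, 1, 2]
r2 m[φ3→wet] = [1, 1, 2]
r2 m[φ3→rain] = [1, 2, 6]
r2 m[slip→φ0] = [0, 0, 0]
r2 m[wet→φ1] = [1, 1, 2]
r2 m[wet→φ3] = [4, 0, 1]
r2 m[sun→φ2] = [0, 0, 0]
r2 m[rain→φ0] = [2, 6, 9]
r2 m[rain→φ1] = [2, 5, 8]
r2 m[rain→φ2] = [1, 7, 7]
r2 m[rain→φ3] = [1, 6, 3]
r3 m[φ0→slip] = [7, 2, 4]
r3 m[φ0→rain] = [0, 2, 0]
r3 m[φ1→wet] = [8, 2, 3]
r3 m[φ1→rain] = [1, 5, 3]
r3 m[φ2→sun] = [3, 8, 2]
r3 m[φ2→rain] = [1, 1, 2]
r3 m[φ3→wet] = [2, 2, 5]
r3 m[φ3→rain] = [1, 3, 9]
r3 m[slip→φ0] = [0, 0, 0]
r3 m[wet→φ1] = [1, 1, 2]
r3 m[wet→φ3] = [4, 0, 1]
r3 m[sun→φ2] = [0, 0, 0]
r3 m[rain→φ0] = [2, 6, 9]
r3 m[rain→φ1] = [2, 5, 8]
r3 m[rain→φ2] = [1, 7, 7]
r3 m[rain→φ3] = [1, 6, 3]
r4 m[φ0→slip] = [7, 2, 4]
r4 m[φ0→rain] = [0, 2, 0]
r4 m[φ1→wet] = [8, 2, 3]
r4 m[φ1→rain] = [1, 5, 3]
r4 m[φ2→sun] = [3, 8, 2]
r4 m[φ2→rain] = [1, 1, 2]
r4 m[φ3→wet] = [2, 2, 5]
r4 m[φ3→rain] = [1, 3, 9]
r4 m[slip→φ0] = [0, 0, 0]
r4 m[wet→φ1] = [2, 2, 5]
r4 m[wet→φ3] = [8, 2, 3]
r4 m[sun→φ2] = [0, 0, 0]
r4 m[rain→φ0] = [3, 9, 14]
r4 m[rain→φ1] = [2, 6, 11]
r4 m[rain→φ2] = [2, 10, 12]
r4 m[rain→φ3] = [2, 8, 5]
r5 m[φ0→slip] = [8, 3, 5]
r5 m[φ0→rain] = [0, 2, 0]
r5 m[φ1→wet] = [8, 2, 3]
r5 m[φ1→rain] = [2, 8, 5]
r5 m[φ2→sun] = [4, 9, 3]
r5 m[φ2→rain] = [1, 1, 2]
r5 m[φ3→wet] = [3, 3, 6]
r5 m[φ3→rain] = [3, 5, 11]
r5 m[slip→φ0] = [0, 0, 0]
r5 m[wet→φ1] = [2, 2, 5]
r5 m[wet→φ3] = [8, 2, 3]
r5 m[sun→φ2] = [0, 0, 0]
r5 m[rain→φ0] = [3, 9, 14]
r5 m[rain→φ1] = [2, 6, 11]
r5 m[rain→φ2] = [2, 10, 12]
r5 m[rain→φ3] = [2, 8, 5]
r6 m[φ0→slip] = [8, 3, 5]
r6 m[φ0→rain] = [0, 2, 0]
r6 m[φ1→wet] = [8, 2, 3]
r6 m[φ1→rain] = [2, 8, 5]
r6 m[φ2→sun] = [4, 9, 3]
r6 m[φ2→rain] = [1, 1, 2]
r6 m[φ3→wet] = [3, 3, 6]
r6 m[φ3→rain] = [3, 5, 11]
r6 m[slip→φ0] = [0, 0, 0]
r6 m[wet→φ1] = [3, 3, 6]
r6 m[wet→φ3] = [8, 2, 3]
r6 m[sun→φ2] = [0, 0, 0]
r6 m[rain→φ0] = [6, 14, 18]
r6 m[rain→φ1] = [4, 8, 13]
r6 m[rain→φ2] = [5, 15, 16]
r6 m[rain→φ3] = [3, 11, 7]
r7 m[φ0→slip] = [11, 6, 8]
r7 m[φ0→rain] = [0, 2, 0]
r7 m[φ1→wet] = [10, 4, 5]
r7 m[φ1→rain] = [3, 9, 6]
r7 m[φ2→sun] = [7, 12, 6]
r7 m[φ2→rain] = [1, 1, 2]
r7 m[φ3→wet] = [4, 4, 7]
r7 m[φ3→rain] = [3, 5, 11]
r7 m[slip→φ0] = [0, 0, 0]
r7 m[wet→φ1] = [3, 3, 6]
r7 m[wet→φ3] = [8, 2, 3]
r7 m[sun→φ2] = [0, 0, 0]
r7 m[rain→φ0] = [6, 14, 18]
r7 m[rain→φ1] = [4, 8, 13]
r7 m[rain→φ2] = [5, 15, 16]
r7 m[rain→φ3] = [3, 11, 7]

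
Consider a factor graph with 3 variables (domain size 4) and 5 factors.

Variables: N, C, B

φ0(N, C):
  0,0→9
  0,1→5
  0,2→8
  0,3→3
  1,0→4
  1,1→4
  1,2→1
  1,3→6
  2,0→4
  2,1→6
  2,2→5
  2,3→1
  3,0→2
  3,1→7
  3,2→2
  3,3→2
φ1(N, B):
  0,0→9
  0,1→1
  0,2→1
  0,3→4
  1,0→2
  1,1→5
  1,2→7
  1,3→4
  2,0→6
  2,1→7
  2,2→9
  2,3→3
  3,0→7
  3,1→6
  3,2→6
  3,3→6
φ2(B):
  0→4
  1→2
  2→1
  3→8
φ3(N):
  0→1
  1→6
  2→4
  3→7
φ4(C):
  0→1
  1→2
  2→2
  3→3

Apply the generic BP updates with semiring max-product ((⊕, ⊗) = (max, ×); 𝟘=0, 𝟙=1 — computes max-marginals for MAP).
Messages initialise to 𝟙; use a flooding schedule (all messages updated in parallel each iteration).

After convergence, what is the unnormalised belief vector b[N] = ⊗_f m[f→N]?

b[N] = [576, 3456, 1152, 4704]

init: all messages = 𝟙 over 4 values
r1 m[φ0→N] = [9, 6, 6, 7]
r1 m[φ0→C] = [9, 7, 8, 6]
r1 m[φ1→N] = [9, 7, 9, 7]
r1 m[φ1→B] = [9, 7, 9, 6]
r1 m[φ2→B] = [4, 2, 1, 8]
r1 m[φ3→N] = [1, 6, 4, 7]
r1 m[φ4→C] = [1, 2, 2, 3]
r1 m[N→φ0] = [1, 1, 1, 1]
r1 m[N→φ1] = [1, 1, 1, 1]
r1 m[N→φ3] = [1, 1, 1, 1]
r1 m[C→φ0] = [1, 1, 1, 1]
r1 m[C→φ4] = [1, 1, 1, 1]
r1 m[B→φ1] = [1, 1, 1, 1]
r1 m[B→φ2] = [1, 1, 1, 1]
r2 m[φ0→N] = [9, 6, 6, 7]
r2 m[φ0→C] = [9, 7, 8, 6]
r2 m[φ1→N] = [9, 7, 9, 7]
r2 m[φ1→B] = [9, 7, 9, 6]
r2 m[φ2→B] = [4, 2, 1, 8]
r2 m[φ3→N] = [1, 6, 4, 7]
r2 m[φ4→C] = [1, 2, 2, 3]
r2 m[N→φ0] = [9, 42, 36, 49]
r2 m[N→φ1] = [9, 36, 24, 49]
r2 m[N→φ3] = [81, 42, 54, 49]
r2 m[C→φ0] = [1, 2, 2, 3]
r2 m[C→φ4] = [9, 7, 8, 6]
r2 m[B→φ1] = [4, 2, 1, 8]
r2 m[B→φ2] = [9, 7, 9, 6]
r3 m[φ0→N] = [16, 18, 12, 14]
r3 m[φ0→C] = [168, 343, 180, 252]
r3 m[φ1→N] = [36, 32, 24, 48]
r3 m[φ1→B] = [343, 294, 294, 294]
r3 m[φ2→B] = [4, 2, 1, 8]
r3 m[φ3→N] = [1, 6, 4, 7]
r3 m[φ4→C] = [1, 2, 2, 3]
r3 m[N→φ0] = [9, 42, 36, 49]
r3 m[N→φ1] = [9, 36, 24, 49]
r3 m[N→φ3] = [81, 42, 54, 49]
r3 m[C→φ0] = [1, 2, 2, 3]
r3 m[C→φ4] = [9, 7, 8, 6]
r3 m[B→φ1] = [4, 2, 1, 8]
r3 m[B→φ2] = [9, 7, 9, 6]
r4 m[φ0→N] = [16, 18, 12, 14]
r4 m[φ0→C] = [168, 343, 180, 252]
r4 m[φ1→N] = [36, 32, 24, 48]
r4 m[φ1→B] = [343, 294, 294, 294]
r4 m[φ2→B] = [4, 2, 1, 8]
r4 m[φ3→N] = [1, 6, 4, 7]
r4 m[φ4→C] = [1, 2, 2, 3]
r4 m[N→φ0] = [36, 192, 96, 336]
r4 m[N→φ1] = [16, 108, 48, 98]
r4 m[N→φ3] = [576, 576, 288, 672]
r4 m[C→φ0] = [1, 2, 2, 3]
r4 m[C→φ4] = [168, 343, 180, 252]
r4 m[B→φ1] = [4, 2, 1, 8]
r4 m[B→φ2] = [343, 294, 294, 294]
r5 m[φ0→N] = [16, 18, 12, 14]
r5 m[φ0→C] = [768, 2352, 672, 1152]
r5 m[φ1→N] = [36, 32, 24, 48]
r5 m[φ1→B] = [686, 588, 756, 588]
r5 m[φ2→B] = [4, 2, 1, 8]
r5 m[φ3→N] = [1, 6, 4, 7]
r5 m[φ4→C] = [1, 2, 2, 3]
r5 m[N→φ0] = [36, 192, 96, 336]
r5 m[N→φ1] = [16, 108, 48, 98]
r5 m[N→φ3] = [576, 576, 288, 672]
r5 m[C→φ0] = [1, 2, 2, 3]
r5 m[C→φ4] = [168, 343, 180, 252]
r5 m[B→φ1] = [4, 2, 1, 8]
r5 m[B→φ2] = [343, 294, 294, 294]
r6 m[φ0→N] = [16, 18, 12, 14]
r6 m[φ0→C] = [768, 2352, 672, 1152]
r6 m[φ1→N] = [36, 32, 24, 48]
r6 m[φ1→B] = [686, 588, 756, 588]
r6 m[φ2→B] = [4, 2, 1, 8]
r6 m[φ3→N] = [1, 6, 4, 7]
r6 m[φ4→C] = [1, 2, 2, 3]
r6 m[N→φ0] = [36, 192, 96, 336]
r6 m[N→φ1] = [16, 108, 48, 98]
r6 m[N→φ3] = [576, 576, 288, 672]
r6 m[C→φ0] = [1, 2, 2, 3]
r6 m[C→φ4] = [768, 2352, 672, 1152]
r6 m[B→φ1] = [4, 2, 1, 8]
r6 m[B→φ2] = [686, 588, 756, 588]
r7 m[φ0→N] = [16, 18, 12, 14]
r7 m[φ0→C] = [768, 2352, 672, 1152]
r7 m[φ1→N] = [36, 32, 24, 48]
r7 m[φ1→B] = [686, 588, 756, 588]
r7 m[φ2→B] = [4, 2, 1, 8]
r7 m[φ3→N] = [1, 6, 4, 7]
r7 m[φ4→C] = [1, 2, 2, 3]
r7 m[N→φ0] = [36, 192, 96, 336]
r7 m[N→φ1] = [16, 108, 48, 98]
r7 m[N→φ3] = [576, 576, 288, 672]
r7 m[C→φ0] = [1, 2, 2, 3]
r7 m[C→φ4] = [768, 2352, 672, 1152]
r7 m[B→φ1] = [4, 2, 1, 8]
r7 m[B→φ2] = [686, 588, 756, 588]
fixed point reached at round 7
b[N] = ⊗ incoming = [576, 3456, 1152, 4704]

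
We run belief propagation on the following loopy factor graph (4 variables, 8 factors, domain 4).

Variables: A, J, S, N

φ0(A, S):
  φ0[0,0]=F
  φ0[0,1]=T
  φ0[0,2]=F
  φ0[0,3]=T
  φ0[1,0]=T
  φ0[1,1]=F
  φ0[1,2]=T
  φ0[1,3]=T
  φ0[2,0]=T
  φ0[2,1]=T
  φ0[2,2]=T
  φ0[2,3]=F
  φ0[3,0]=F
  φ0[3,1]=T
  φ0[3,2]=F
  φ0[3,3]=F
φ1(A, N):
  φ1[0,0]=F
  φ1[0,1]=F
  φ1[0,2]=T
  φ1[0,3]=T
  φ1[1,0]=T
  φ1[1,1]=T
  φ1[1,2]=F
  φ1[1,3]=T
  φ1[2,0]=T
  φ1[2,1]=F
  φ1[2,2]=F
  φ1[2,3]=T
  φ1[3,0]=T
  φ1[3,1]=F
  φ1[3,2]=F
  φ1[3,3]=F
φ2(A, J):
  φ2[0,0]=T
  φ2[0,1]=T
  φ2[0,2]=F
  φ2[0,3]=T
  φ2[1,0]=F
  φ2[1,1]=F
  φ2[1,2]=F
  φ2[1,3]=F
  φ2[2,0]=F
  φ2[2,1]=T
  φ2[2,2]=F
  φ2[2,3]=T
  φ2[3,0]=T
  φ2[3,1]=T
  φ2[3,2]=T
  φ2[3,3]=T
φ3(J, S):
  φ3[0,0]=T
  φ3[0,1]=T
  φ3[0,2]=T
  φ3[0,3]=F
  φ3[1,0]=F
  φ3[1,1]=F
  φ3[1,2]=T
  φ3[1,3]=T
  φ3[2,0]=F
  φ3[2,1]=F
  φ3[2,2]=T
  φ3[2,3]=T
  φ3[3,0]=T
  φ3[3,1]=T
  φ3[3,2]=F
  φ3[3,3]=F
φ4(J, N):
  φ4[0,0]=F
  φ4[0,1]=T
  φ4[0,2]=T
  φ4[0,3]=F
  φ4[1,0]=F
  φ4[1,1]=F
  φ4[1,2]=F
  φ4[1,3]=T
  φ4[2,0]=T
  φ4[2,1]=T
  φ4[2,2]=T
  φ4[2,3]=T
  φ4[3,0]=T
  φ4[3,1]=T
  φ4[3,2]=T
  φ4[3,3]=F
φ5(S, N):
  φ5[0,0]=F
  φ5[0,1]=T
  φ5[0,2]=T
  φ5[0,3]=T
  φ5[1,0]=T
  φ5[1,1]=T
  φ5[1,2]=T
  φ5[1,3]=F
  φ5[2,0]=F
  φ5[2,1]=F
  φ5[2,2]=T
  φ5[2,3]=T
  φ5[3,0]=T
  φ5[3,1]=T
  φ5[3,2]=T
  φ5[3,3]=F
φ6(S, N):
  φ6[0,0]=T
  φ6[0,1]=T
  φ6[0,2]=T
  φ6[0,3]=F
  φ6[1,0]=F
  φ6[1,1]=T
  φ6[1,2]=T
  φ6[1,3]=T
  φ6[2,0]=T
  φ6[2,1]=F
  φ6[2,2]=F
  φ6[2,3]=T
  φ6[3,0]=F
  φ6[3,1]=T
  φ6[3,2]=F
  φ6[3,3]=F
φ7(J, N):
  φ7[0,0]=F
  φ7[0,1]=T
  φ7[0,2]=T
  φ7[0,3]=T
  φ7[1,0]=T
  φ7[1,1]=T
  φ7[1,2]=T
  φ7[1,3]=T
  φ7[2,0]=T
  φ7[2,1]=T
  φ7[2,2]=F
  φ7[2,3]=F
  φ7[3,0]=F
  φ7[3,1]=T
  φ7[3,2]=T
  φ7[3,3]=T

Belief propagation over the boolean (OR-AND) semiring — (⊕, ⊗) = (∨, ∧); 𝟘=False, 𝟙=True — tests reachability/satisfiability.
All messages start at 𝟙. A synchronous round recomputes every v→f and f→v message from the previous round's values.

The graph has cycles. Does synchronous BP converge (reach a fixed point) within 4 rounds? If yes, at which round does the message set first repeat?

init: all messages = 𝟙 over 4 values
r1 m[φ0→A] = [T, T, T, T]
r1 m[φ0→S] = [T, T, T, T]
r1 m[φ1→A] = [T, T, T, T]
r1 m[φ1→N] = [T, T, T, T]
r1 m[φ2→A] = [T, F, T, T]
r1 m[φ2→J] = [T, T, T, T]
r1 m[φ3→J] = [T, T, T, T]
r1 m[φ3→S] = [T, T, T, T]
r1 m[φ4→J] = [T, T, T, T]
r1 m[φ4→N] = [T, T, T, T]
r1 m[φ5→S] = [T, T, T, T]
r1 m[φ5→N] = [T, T, T, T]
r1 m[φ6→S] = [T, T, T, T]
r1 m[φ6→N] = [T, T, T, T]
r1 m[φ7→J] = [T, T, T, T]
r1 m[φ7→N] = [T, T, T, T]
r1 m[A→φ0] = [T, T, T, T]
r1 m[A→φ1] = [T, T, T, T]
r1 m[A→φ2] = [T, T, T, T]
r1 m[J→φ2] = [T, T, T, T]
r1 m[J→φ3] = [T, T, T, T]
r1 m[J→φ4] = [T, T, T, T]
r1 m[J→φ7] = [T, T, T, T]
r1 m[S→φ0] = [T, T, T, T]
r1 m[S→φ3] = [T, T, T, T]
r1 m[S→φ5] = [T, T, T, T]
r1 m[S→φ6] = [T, T, T, T]
r1 m[N→φ1] = [T, T, T, T]
r1 m[N→φ4] = [T, T, T, T]
r1 m[N→φ5] = [T, T, T, T]
r1 m[N→φ6] = [T, T, T, T]
r1 m[N→φ7] = [T, T, T, T]
r2 m[φ0→A] = [T, T, T, T]
r2 m[φ0→S] = [T, T, T, T]
r2 m[φ1→A] = [T, T, T, T]
r2 m[φ1→N] = [T, T, T, T]
r2 m[φ2→A] = [T, F, T, T]
r2 m[φ2→J] = [T, T, T, T]
r2 m[φ3→J] = [T, T, T, T]
r2 m[φ3→S] = [T, T, T, T]
r2 m[φ4→J] = [T, T, T, T]
r2 m[φ4→N] = [T, T, T, T]
r2 m[φ5→S] = [T, T, T, T]
r2 m[φ5→N] = [T, T, T, T]
r2 m[φ6→S] = [T, T, T, T]
r2 m[φ6→N] = [T, T, T, T]
r2 m[φ7→J] = [T, T, T, T]
r2 m[φ7→N] = [T, T, T, T]
r2 m[A→φ0] = [T, F, T, T]
r2 m[A→φ1] = [T, F, T, T]
r2 m[A→φ2] = [T, T, T, T]
r2 m[J→φ2] = [T, T, T, T]
r2 m[J→φ3] = [T, T, T, T]
r2 m[J→φ4] = [T, T, T, T]
r2 m[J→φ7] = [T, T, T, T]
r2 m[S→φ0] = [T, T, T, T]
r2 m[S→φ3] = [T, T, T, T]
r2 m[S→φ5] = [T, T, T, T]
r2 m[S→φ6] = [T, T, T, T]
r2 m[N→φ1] = [T, T, T, T]
r2 m[N→φ4] = [T, T, T, T]
r2 m[N→φ5] = [T, T, T, T]
r2 m[N→φ6] = [T, T, T, T]
r2 m[N→φ7] = [T, T, T, T]
r3 m[φ0→A] = [T, T, T, T]
r3 m[φ0→S] = [T, T, T, T]
r3 m[φ1→A] = [T, T, T, T]
r3 m[φ1→N] = [T, F, T, T]
r3 m[φ2→A] = [T, F, T, T]
r3 m[φ2→J] = [T, T, T, T]
r3 m[φ3→J] = [T, T, T, T]
r3 m[φ3→S] = [T, T, T, T]
r3 m[φ4→J] = [T, T, T, T]
r3 m[φ4→N] = [T, T, T, T]
r3 m[φ5→S] = [T, T, T, T]
r3 m[φ5→N] = [T, T, T, T]
r3 m[φ6→S] = [T, T, T, T]
r3 m[φ6→N] = [T, T, T, T]
r3 m[φ7→J] = [T, T, T, T]
r3 m[φ7→N] = [T, T, T, T]
r3 m[A→φ0] = [T, F, T, T]
r3 m[A→φ1] = [T, F, T, T]
r3 m[A→φ2] = [T, T, T, T]
r3 m[J→φ2] = [T, T, T, T]
r3 m[J→φ3] = [T, T, T, T]
r3 m[J→φ4] = [T, T, T, T]
r3 m[J→φ7] = [T, T, T, T]
r3 m[S→φ0] = [T, T, T, T]
r3 m[S→φ3] = [T, T, T, T]
r3 m[S→φ5] = [T, T, T, T]
r3 m[S→φ6] = [T, T, T, T]
r3 m[N→φ1] = [T, T, T, T]
r3 m[N→φ4] = [T, T, T, T]
r3 m[N→φ5] = [T, T, T, T]
r3 m[N→φ6] = [T, T, T, T]
r3 m[N→φ7] = [T, T, T, T]
r4 m[φ0→A] = [T, T, T, T]
r4 m[φ0→S] = [T, T, T, T]
r4 m[φ1→A] = [T, T, T, T]
r4 m[φ1→N] = [T, F, T, T]
r4 m[φ2→A] = [T, F, T, T]
r4 m[φ2→J] = [T, T, T, T]
r4 m[φ3→J] = [T, T, T, T]
r4 m[φ3→S] = [T, T, T, T]
r4 m[φ4→J] = [T, T, T, T]
r4 m[φ4→N] = [T, T, T, T]
r4 m[φ5→S] = [T, T, T, T]
r4 m[φ5→N] = [T, T, T, T]
r4 m[φ6→S] = [T, T, T, T]
r4 m[φ6→N] = [T, T, T, T]
r4 m[φ7→J] = [T, T, T, T]
r4 m[φ7→N] = [T, T, T, T]
r4 m[A→φ0] = [T, F, T, T]
r4 m[A→φ1] = [T, F, T, T]
r4 m[A→φ2] = [T, T, T, T]
r4 m[J→φ2] = [T, T, T, T]
r4 m[J→φ3] = [T, T, T, T]
r4 m[J→φ4] = [T, T, T, T]
r4 m[J→φ7] = [T, T, T, T]
r4 m[S→φ0] = [T, T, T, T]
r4 m[S→φ3] = [T, T, T, T]
r4 m[S→φ5] = [T, T, T, T]
r4 m[S→φ6] = [T, T, T, T]
r4 m[N→φ1] = [T, T, T, T]
r4 m[N→φ4] = [T, F, T, T]
r4 m[N→φ5] = [T, F, T, T]
r4 m[N→φ6] = [T, F, T, T]
r4 m[N→φ7] = [T, F, T, T]
no fixed point within 4 rounds

NOT CONVERGED within 4 rounds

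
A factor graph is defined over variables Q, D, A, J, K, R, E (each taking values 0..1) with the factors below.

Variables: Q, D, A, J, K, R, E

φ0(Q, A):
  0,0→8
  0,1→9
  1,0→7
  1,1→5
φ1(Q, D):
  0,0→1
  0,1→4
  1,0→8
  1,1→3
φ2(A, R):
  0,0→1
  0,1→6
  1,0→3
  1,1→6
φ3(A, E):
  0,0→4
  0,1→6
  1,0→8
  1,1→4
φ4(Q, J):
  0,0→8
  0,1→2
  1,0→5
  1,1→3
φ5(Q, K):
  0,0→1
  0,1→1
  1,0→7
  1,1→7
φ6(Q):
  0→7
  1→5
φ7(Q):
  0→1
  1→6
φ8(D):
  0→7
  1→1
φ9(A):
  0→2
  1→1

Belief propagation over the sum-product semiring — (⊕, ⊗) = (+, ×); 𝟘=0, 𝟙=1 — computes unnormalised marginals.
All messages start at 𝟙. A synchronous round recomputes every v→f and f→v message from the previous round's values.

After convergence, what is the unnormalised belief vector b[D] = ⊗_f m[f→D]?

b[D] = [288053360, 16493120]

init: all messages = 𝟙 over 2 values
r1 m[φ0→Q] = [17, 12]
r1 m[φ0→A] = [15, 14]
r1 m[φ1→Q] = [5, 11]
r1 m[φ1→D] = [9, 7]
r1 m[φ2→A] = [7, 9]
r1 m[φ2→R] = [4, 12]
r1 m[φ3→A] = [10, 12]
r1 m[φ3→E] = [12, 10]
r1 m[φ4→Q] = [10, 8]
r1 m[φ4→J] = [13, 5]
r1 m[φ5→Q] = [2, 14]
r1 m[φ5→K] = [8, 8]
r1 m[φ6→Q] = [7, 5]
r1 m[φ7→Q] = [1, 6]
r1 m[φ8→D] = [7, 1]
r1 m[φ9→A] = [2, 1]
r1 m[Q→φ0] = [1, 1]
r1 m[Q→φ1] = [1, 1]
r1 m[Q→φ4] = [1, 1]
r1 m[Q→φ5] = [1, 1]
r1 m[Q→φ6] = [1, 1]
r1 m[Q→φ7] = [1, 1]
r1 m[D→φ1] = [1, 1]
r1 m[D→φ8] = [1, 1]
r1 m[A→φ0] = [1, 1]
r1 m[A→φ2] = [1, 1]
r1 m[A→φ3] = [1, 1]
r1 m[A→φ9] = [1, 1]
r1 m[J→φ4] = [1, 1]
r1 m[K→φ5] = [1, 1]
r1 m[R→φ2] = [1, 1]
r1 m[E→φ3] = [1, 1]
r2 m[φ0→Q] = [17, 12]
r2 m[φ0→A] = [15, 14]
r2 m[φ1→Q] = [5, 11]
r2 m[φ1→D] = [9, 7]
r2 m[φ2→A] = [7, 9]
r2 m[φ2→R] = [4, 12]
r2 m[φ3→A] = [10, 12]
r2 m[φ3→E] = [12, 10]
r2 m[φ4→Q] = [10, 8]
r2 m[φ4→J] = [13, 5]
r2 m[φ5→Q] = [2, 14]
r2 m[φ5→K] = [8, 8]
r2 m[φ6→Q] = [7, 5]
r2 m[φ7→Q] = [1, 6]
r2 m[φ8→D] = [7, 1]
r2 m[φ9→A] = [2, 1]
r2 m[Q→φ0] = [700, 36960]
r2 m[Q→φ1] = [2380, 40320]
r2 m[Q→φ4] = [1190, 55440]
r2 m[Q→φ5] = [5950, 31680]
r2 m[Q→φ6] = [1700, 88704]
r2 m[Q→φ7] = [11900, 73920]
r2 m[D→φ1] = [7, 1]
r2 m[D→φ8] = [9, 7]
r2 m[A→φ0] = [140, 108]
r2 m[A→φ2] = [300, 168]
r2 m[A→φ3] = [210, 126]
r2 m[A→φ9] = [1050, 1512]
r2 m[J→φ4] = [1, 1]
r2 m[K→φ5] = [1, 1]
r2 m[R→φ2] = [1, 1]
r2 m[E→φ3] = [1, 1]
r3 m[φ0→Q] = [2092, 1520]
r3 m[φ0→A] = [264320, 191100]
r3 m[φ1→Q] = [11, 59]
r3 m[φ1→D] = [324940, 130480]
r3 m[φ2→A] = [7, 9]
r3 m[φ2→R] = [804, 2808]
r3 m[φ3→A] = [10, 12]
r3 m[φ3→E] = [1848, 1764]
r3 m[φ4→Q] = [10, 8]
r3 m[φ4→J] = [286720, 168700]
r3 m[φ5→Q] = [2, 14]
r3 m[φ5→K] = [227710, 227710]
r3 m[φ6→Q] = [7, 5]
r3 m[φ7→Q] = [1, 6]
r3 m[φ8→D] = [7, 1]
r3 m[φ9→A] = [2, 1]
r3 m[Q→φ0] = [700, 36960]
r3 m[Q→φ1] = [2380, 40320]
r3 m[Q→φ4] = [1190, 55440]
r3 m[Q→φ5] = [5950, 31680]
r3 m[Q→φ6] = [1700, 88704]
r3 m[Q→φ7] = [11900, 73920]
r3 m[D→φ1] = [7, 1]
r3 m[D→φ8] = [9, 7]
r3 m[A→φ0] = [140, 108]
r3 m[A→φ2] = [300, 168]
r3 m[A→φ3] = [210, 126]
r3 m[A→φ9] = [1050, 1512]
r3 m[J→φ4] = [1, 1]
r3 m[K→φ5] = [1, 1]
r3 m[R→φ2] = [1, 1]
r3 m[E→φ3] = [1, 1]
r4 m[φ0→Q] = [2092, 1520]
r4 m[φ0→A] = [264320, 191100]
r4 m[φ1→Q] = [11, 59]
r4 m[φ1→D] = [324940, 130480]
r4 m[φ2→A] = [7, 9]
r4 m[φ2→R] = [804, 2808]
r4 m[φ3→A] = [10, 12]
r4 m[φ3→E] = [1848, 1764]
r4 m[φ4→Q] = [10, 8]
r4 m[φ4→J] = [286720, 168700]
r4 m[φ5→Q] = [2, 14]
r4 m[φ5→K] = [227710, 227710]
r4 m[φ6→Q] = [7, 5]
r4 m[φ7→Q] = [1, 6]
r4 m[φ8→D] = [7, 1]
r4 m[φ9→A] = [2, 1]
r4 m[Q→φ0] = [1540, 198240]
r4 m[Q→φ1] = [292880, 5107200]
r4 m[Q→φ4] = [322168, 37665600]
r4 m[Q→φ5] = [1610840, 21523200]
r4 m[Q→φ6] = [460240, 60264960]
r4 m[Q→φ7] = [3221680, 50220800]
r4 m[D→φ1] = [7, 1]
r4 m[D→φ8] = [324940, 130480]
r4 m[A→φ0] = [140, 108]
r4 m[A→φ2] = [5286400, 2293200]
r4 m[A→φ3] = [3700480, 1719900]
r4 m[A→φ9] = [18502400, 20638800]
r4 m[J→φ4] = [1, 1]
r4 m[K→φ5] = [1, 1]
r4 m[R→φ2] = [1, 1]
r4 m[E→φ3] = [1, 1]
r5 m[φ0→Q] = [2092, 1520]
r5 m[φ0→A] = [1400000, 1005060]
r5 m[φ1→Q] = [11, 59]
r5 m[φ1→D] = [41150480, 16493120]
r5 m[φ2→A] = [7, 9]
r5 m[φ2→R] = [12166000, 45477600]
r5 m[φ3→A] = [10, 12]
r5 m[φ3→E] = [28561120, 29082480]
r5 m[φ4→Q] = [10, 8]
r5 m[φ4→J] = [190905344, 113641136]
r5 m[φ5→Q] = [2, 14]
r5 m[φ5→K] = [152273240, 152273240]
r5 m[φ6→Q] = [7, 5]
r5 m[φ7→Q] = [1, 6]
r5 m[φ8→D] = [7, 1]
r5 m[φ9→A] = [2, 1]
r5 m[Q→φ0] = [1540, 198240]
r5 m[Q→φ1] = [292880, 5107200]
r5 m[Q→φ4] = [322168, 37665600]
r5 m[Q→φ5] = [1610840, 21523200]
r5 m[Q→φ6] = [460240, 60264960]
r5 m[Q→φ7] = [3221680, 50220800]
r5 m[D→φ1] = [7, 1]
r5 m[D→φ8] = [324940, 130480]
r5 m[A→φ0] = [140, 108]
r5 m[A→φ2] = [5286400, 2293200]
r5 m[A→φ3] = [3700480, 1719900]
r5 m[A→φ9] = [18502400, 20638800]
r5 m[J→φ4] = [1, 1]
r5 m[K→φ5] = [1, 1]
r5 m[R→φ2] = [1, 1]
r5 m[E→φ3] = [1, 1]
r6 m[φ0→Q] = [2092, 1520]
r6 m[φ0→A] = [1400000, 1005060]
r6 m[φ1→Q] = [11, 59]
r6 m[φ1→D] = [41150480, 16493120]
r6 m[φ2→A] = [7, 9]
r6 m[φ2→R] = [12166000, 45477600]
r6 m[φ3→A] = [10, 12]
r6 m[φ3→E] = [28561120, 29082480]
r6 m[φ4→Q] = [10, 8]
r6 m[φ4→J] = [190905344, 113641136]
r6 m[φ5→Q] = [2, 14]
r6 m[φ5→K] = [152273240, 152273240]
r6 m[φ6→Q] = [7, 5]
r6 m[φ7→Q] = [1, 6]
r6 m[φ8→D] = [7, 1]
r6 m[φ9→A] = [2, 1]
r6 m[Q→φ0] = [1540, 198240]
r6 m[Q→φ1] = [292880, 5107200]
r6 m[Q→φ4] = [322168, 37665600]
r6 m[Q→φ5] = [1610840, 21523200]
r6 m[Q→φ6] = [460240, 60264960]
r6 m[Q→φ7] = [3221680, 50220800]
r6 m[D→φ1] = [7, 1]
r6 m[D→φ8] = [41150480, 16493120]
r6 m[A→φ0] = [140, 108]
r6 m[A→φ2] = [28000000, 12060720]
r6 m[A→φ3] = [19600000, 9045540]
r6 m[A→φ9] = [98000000, 108546480]
r6 m[J→φ4] = [1, 1]
r6 m[K→φ5] = [1, 1]
r6 m[R→φ2] = [1, 1]
r6 m[E→φ3] = [1, 1]
r7 m[φ0→Q] = [2092, 1520]
r7 m[φ0→A] = [1400000, 1005060]
r7 m[φ1→Q] = [11, 59]
r7 m[φ1→D] = [41150480, 16493120]
r7 m[φ2→A] = [7, 9]
r7 m[φ2→R] = [64182160, 240364320]
r7 m[φ3→A] = [10, 12]
r7 m[φ3→E] = [150764320, 153782160]
r7 m[φ4→Q] = [10, 8]
r7 m[φ4→J] = [190905344, 113641136]
r7 m[φ5→Q] = [2, 14]
r7 m[φ5→K] = [152273240, 152273240]
r7 m[φ6→Q] = [7, 5]
r7 m[φ7→Q] = [1, 6]
r7 m[φ8→D] = [7, 1]
r7 m[φ9→A] = [2, 1]
r7 m[Q→φ0] = [1540, 198240]
r7 m[Q→φ1] = [292880, 5107200]
r7 m[Q→φ4] = [322168, 37665600]
r7 m[Q→φ5] = [1610840, 21523200]
r7 m[Q→φ6] = [460240, 60264960]
r7 m[Q→φ7] = [3221680, 50220800]
r7 m[D→φ1] = [7, 1]
r7 m[D→φ8] = [41150480, 16493120]
r7 m[A→φ0] = [140, 108]
r7 m[A→φ2] = [28000000, 12060720]
r7 m[A→φ3] = [19600000, 9045540]
r7 m[A→φ9] = [98000000, 108546480]
r7 m[J→φ4] = [1, 1]
r7 m[K→φ5] = [1, 1]
r7 m[R→φ2] = [1, 1]
r7 m[E→φ3] = [1, 1]
r8 m[φ0→Q] = [2092, 1520]
r8 m[φ0→A] = [1400000, 1005060]
r8 m[φ1→Q] = [11, 59]
r8 m[φ1→D] = [41150480, 16493120]
r8 m[φ2→A] = [7, 9]
r8 m[φ2→R] = [64182160, 240364320]
r8 m[φ3→A] = [10, 12]
r8 m[φ3→E] = [150764320, 153782160]
r8 m[φ4→Q] = [10, 8]
r8 m[φ4→J] = [190905344, 113641136]
r8 m[φ5→Q] = [2, 14]
r8 m[φ5→K] = [152273240, 152273240]
r8 m[φ6→Q] = [7, 5]
r8 m[φ7→Q] = [1, 6]
r8 m[φ8→D] = [7, 1]
r8 m[φ9→A] = [2, 1]
r8 m[Q→φ0] = [1540, 198240]
r8 m[Q→φ1] = [292880, 5107200]
r8 m[Q→φ4] = [322168, 37665600]
r8 m[Q→φ5] = [1610840, 21523200]
r8 m[Q→φ6] = [460240, 60264960]
r8 m[Q→φ7] = [3221680, 50220800]
r8 m[D→φ1] = [7, 1]
r8 m[D→φ8] = [41150480, 16493120]
r8 m[A→φ0] = [140, 108]
r8 m[A→φ2] = [28000000, 12060720]
r8 m[A→φ3] = [19600000, 9045540]
r8 m[A→φ9] = [98000000, 108546480]
r8 m[J→φ4] = [1, 1]
r8 m[K→φ5] = [1, 1]
r8 m[R→φ2] = [1, 1]
r8 m[E→φ3] = [1, 1]
fixed point reached at round 8
b[D] = ⊗ incoming = [288053360, 16493120]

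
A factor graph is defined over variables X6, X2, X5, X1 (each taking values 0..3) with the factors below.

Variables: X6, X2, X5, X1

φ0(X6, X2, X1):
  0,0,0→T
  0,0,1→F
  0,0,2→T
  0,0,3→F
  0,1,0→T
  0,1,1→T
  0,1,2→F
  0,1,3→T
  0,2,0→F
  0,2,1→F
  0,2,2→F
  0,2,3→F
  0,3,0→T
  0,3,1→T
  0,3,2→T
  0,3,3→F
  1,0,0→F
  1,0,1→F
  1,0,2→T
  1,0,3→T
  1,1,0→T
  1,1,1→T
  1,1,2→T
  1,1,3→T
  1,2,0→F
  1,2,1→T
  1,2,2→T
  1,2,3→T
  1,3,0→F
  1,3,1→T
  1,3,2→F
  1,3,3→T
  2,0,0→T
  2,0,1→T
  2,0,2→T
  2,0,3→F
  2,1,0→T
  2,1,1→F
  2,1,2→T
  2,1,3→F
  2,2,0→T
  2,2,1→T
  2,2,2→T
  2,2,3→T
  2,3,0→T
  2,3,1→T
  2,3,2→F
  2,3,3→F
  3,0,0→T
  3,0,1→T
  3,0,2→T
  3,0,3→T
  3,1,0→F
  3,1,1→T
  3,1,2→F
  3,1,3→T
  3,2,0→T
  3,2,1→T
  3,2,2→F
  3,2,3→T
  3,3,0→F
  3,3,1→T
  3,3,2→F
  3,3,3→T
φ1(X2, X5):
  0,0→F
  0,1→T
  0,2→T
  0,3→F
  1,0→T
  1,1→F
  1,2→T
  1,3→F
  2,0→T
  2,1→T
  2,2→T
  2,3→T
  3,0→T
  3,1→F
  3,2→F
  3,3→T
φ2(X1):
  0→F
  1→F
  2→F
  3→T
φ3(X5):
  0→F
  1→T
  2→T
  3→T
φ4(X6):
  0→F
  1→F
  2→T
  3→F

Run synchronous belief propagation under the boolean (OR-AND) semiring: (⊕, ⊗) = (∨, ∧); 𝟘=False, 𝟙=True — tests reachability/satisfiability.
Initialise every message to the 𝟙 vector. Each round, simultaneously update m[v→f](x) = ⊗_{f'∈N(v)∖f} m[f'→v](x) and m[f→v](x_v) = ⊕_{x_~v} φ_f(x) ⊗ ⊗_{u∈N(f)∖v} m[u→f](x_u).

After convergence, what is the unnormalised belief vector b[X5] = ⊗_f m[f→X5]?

init: all messages = 𝟙 over 4 values
r1 m[φ0→X6] = [T, T, T, T]
r1 m[φ0→X2] = [T, T, T, T]
r1 m[φ0→X1] = [T, T, T, T]
r1 m[φ1→X2] = [T, T, T, T]
r1 m[φ1→X5] = [T, T, T, T]
r1 m[φ2→X1] = [F, F, F, T]
r1 m[φ3→X5] = [F, T, T, T]
r1 m[φ4→X6] = [F, F, T, F]
r1 m[X6→φ0] = [T, T, T, T]
r1 m[X6→φ4] = [T, T, T, T]
r1 m[X2→φ0] = [T, T, T, T]
r1 m[X2→φ1] = [T, T, T, T]
r1 m[X5→φ1] = [T, T, T, T]
r1 m[X5→φ3] = [T, T, T, T]
r1 m[X1→φ0] = [T, T, T, T]
r1 m[X1→φ2] = [T, T, T, T]
r2 m[φ0→X6] = [T, T, T, T]
r2 m[φ0→X2] = [T, T, T, T]
r2 m[φ0→X1] = [T, T, T, T]
r2 m[φ1→X2] = [T, T, T, T]
r2 m[φ1→X5] = [T, T, T, T]
r2 m[φ2→X1] = [F, F, F, T]
r2 m[φ3→X5] = [F, T, T, T]
r2 m[φ4→X6] = [F, F, T, F]
r2 m[X6→φ0] = [F, F, T, F]
r2 m[X6→φ4] = [T, T, T, T]
r2 m[X2→φ0] = [T, T, T, T]
r2 m[X2→φ1] = [T, T, T, T]
r2 m[X5→φ1] = [F, T, T, T]
r2 m[X5→φ3] = [T, T, T, T]
r2 m[X1→φ0] = [F, F, F, T]
r2 m[X1→φ2] = [T, T, T, T]
r3 m[φ0→X6] = [T, T, T, T]
r3 m[φ0→X2] = [F, F, T, F]
r3 m[φ0→X1] = [T, T, T, T]
r3 m[φ1→X2] = [T, T, T, T]
r3 m[φ1→X5] = [T, T, T, T]
r3 m[φ2→X1] = [F, F, F, T]
r3 m[φ3→X5] = [F, T, T, T]
r3 m[φ4→X6] = [F, F, T, F]
r3 m[X6→φ0] = [F, F, T, F]
r3 m[X6→φ4] = [T, T, T, T]
r3 m[X2→φ0] = [T, T, T, T]
r3 m[X2→φ1] = [T, T, T, T]
r3 m[X5→φ1] = [F, T, T, T]
r3 m[X5→φ3] = [T, T, T, T]
r3 m[X1→φ0] = [F, F, F, T]
r3 m[X1→φ2] = [T, T, T, T]
r4 m[φ0→X6] = [T, T, T, T]
r4 m[φ0→X2] = [F, F, T, F]
r4 m[φ0→X1] = [T, T, T, T]
r4 m[φ1→X2] = [T, T, T, T]
r4 m[φ1→X5] = [T, T, T, T]
r4 m[φ2→X1] = [F, F, F, T]
r4 m[φ3→X5] = [F, T, T, T]
r4 m[φ4→X6] = [F, F, T, F]
r4 m[X6→φ0] = [F, F, T, F]
r4 m[X6→φ4] = [T, T, T, T]
r4 m[X2→φ0] = [T, T, T, T]
r4 m[X2→φ1] = [F, F, T, F]
r4 m[X5→φ1] = [F, T, T, T]
r4 m[X5→φ3] = [T, T, T, T]
r4 m[X1→φ0] = [F, F, F, T]
r4 m[X1→φ2] = [T, T, T, T]
r5 m[φ0→X6] = [T, T, T, T]
r5 m[φ0→X2] = [F, F, T, F]
r5 m[φ0→X1] = [T, T, T, T]
r5 m[φ1→X2] = [T, T, T, T]
r5 m[φ1→X5] = [T, T, T, T]
r5 m[φ2→X1] = [F, F, F, T]
r5 m[φ3→X5] = [F, T, T, T]
r5 m[φ4→X6] = [F, F, T, F]
r5 m[X6→φ0] = [F, F, T, F]
r5 m[X6→φ4] = [T, T, T, T]
r5 m[X2→φ0] = [T, T, T, T]
r5 m[X2→φ1] = [F, F, T, F]
r5 m[X5→φ1] = [F, T, T, T]
r5 m[X5→φ3] = [T, T, T, T]
r5 m[X1→φ0] = [F, F, F, T]
r5 m[X1→φ2] = [T, T, T, T]
fixed point reached at round 5
b[X5] = ⊗ incoming = [F, T, T, T]

b[X5] = [F, T, T, T]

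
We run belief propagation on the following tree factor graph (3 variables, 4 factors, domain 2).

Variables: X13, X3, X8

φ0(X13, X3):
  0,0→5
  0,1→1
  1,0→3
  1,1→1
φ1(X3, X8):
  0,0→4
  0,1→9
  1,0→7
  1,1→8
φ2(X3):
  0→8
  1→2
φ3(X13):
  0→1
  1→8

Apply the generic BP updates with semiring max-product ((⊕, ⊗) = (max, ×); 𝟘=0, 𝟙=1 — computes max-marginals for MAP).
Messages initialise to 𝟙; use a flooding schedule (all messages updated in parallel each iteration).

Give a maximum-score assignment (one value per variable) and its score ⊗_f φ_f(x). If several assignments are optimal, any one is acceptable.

init: all messages = 𝟙 over 2 values
r1 m[φ0→X13] = [5, 3]
r1 m[φ0→X3] = [5, 1]
r1 m[φ1→X3] = [9, 8]
r1 m[φ1→X8] = [7, 9]
r1 m[φ2→X3] = [8, 2]
r1 m[φ3→X13] = [1, 8]
r1 m[X13→φ0] = [1, 1]
r1 m[X13→φ3] = [1, 1]
r1 m[X3→φ0] = [1, 1]
r1 m[X3→φ1] = [1, 1]
r1 m[X3→φ2] = [1, 1]
r1 m[X8→φ1] = [1, 1]
r2 m[φ0→X13] = [5, 3]
r2 m[φ0→X3] = [5, 1]
r2 m[φ1→X3] = [9, 8]
r2 m[φ1→X8] = [7, 9]
r2 m[φ2→X3] = [8, 2]
r2 m[φ3→X13] = [1, 8]
r2 m[X13→φ0] = [1, 8]
r2 m[X13→φ3] = [5, 3]
r2 m[X3→φ0] = [72, 16]
r2 m[X3→φ1] = [40, 2]
r2 m[X3→φ2] = [45, 8]
r2 m[X8→φ1] = [1, 1]
r3 m[φ0→X13] = [360, 216]
r3 m[φ0→X3] = [24, 8]
r3 m[φ1→X3] = [9, 8]
r3 m[φ1→X8] = [160, 360]
r3 m[φ2→X3] = [8, 2]
r3 m[φ3→X13] = [1, 8]
r3 m[X13→φ0] = [1, 8]
r3 m[X13→φ3] = [5, 3]
r3 m[X3→φ0] = [72, 16]
r3 m[X3→φ1] = [40, 2]
r3 m[X3→φ2] = [45, 8]
r3 m[X8→φ1] = [1, 1]
r4 m[φ0→X13] = [360, 216]
r4 m[φ0→X3] = [24, 8]
r4 m[φ1→X3] = [9, 8]
r4 m[φ1→X8] = [160, 360]
r4 m[φ2→X3] = [8, 2]
r4 m[φ3→X13] = [1, 8]
r4 m[X13→φ0] = [1, 8]
r4 m[X13→φ3] = [360, 216]
r4 m[X3→φ0] = [72, 16]
r4 m[X3→φ1] = [192, 16]
r4 m[X3→φ2] = [216, 64]
r4 m[X8→φ1] = [1, 1]
r5 m[φ0→X13] = [360, 216]
r5 m[φ0→X3] = [24, 8]
r5 m[φ1→X3] = [9, 8]
r5 m[φ1→X8] = [768, 1728]
r5 m[φ2→X3] = [8, 2]
r5 m[φ3→X13] = [1, 8]
r5 m[X13→φ0] = [1, 8]
r5 m[X13→φ3] = [360, 216]
r5 m[X3→φ0] = [72, 16]
r5 m[X3→φ1] = [192, 16]
r5 m[X3→φ2] = [216, 64]
r5 m[X8→φ1] = [1, 1]
r6 m[φ0→X13] = [360, 216]
r6 m[φ0→X3] = [24, 8]
r6 m[φ1→X3] = [9, 8]
r6 m[φ1→X8] = [768, 1728]
r6 m[φ2→X3] = [8, 2]
r6 m[φ3→X13] = [1, 8]
r6 m[X13→φ0] = [1, 8]
r6 m[X13→φ3] = [360, 216]
r6 m[X3→φ0] = [72, 16]
r6 m[X3→φ1] = [192, 16]
r6 m[X3→φ2] = [216, 64]
r6 m[X8→φ1] = [1, 1]
fixed point reached at round 6
traceback from X13: (X13=1, X3=0, X8=1), score=1728

assignment: (X13=1, X3=0, X8=1); score = 1728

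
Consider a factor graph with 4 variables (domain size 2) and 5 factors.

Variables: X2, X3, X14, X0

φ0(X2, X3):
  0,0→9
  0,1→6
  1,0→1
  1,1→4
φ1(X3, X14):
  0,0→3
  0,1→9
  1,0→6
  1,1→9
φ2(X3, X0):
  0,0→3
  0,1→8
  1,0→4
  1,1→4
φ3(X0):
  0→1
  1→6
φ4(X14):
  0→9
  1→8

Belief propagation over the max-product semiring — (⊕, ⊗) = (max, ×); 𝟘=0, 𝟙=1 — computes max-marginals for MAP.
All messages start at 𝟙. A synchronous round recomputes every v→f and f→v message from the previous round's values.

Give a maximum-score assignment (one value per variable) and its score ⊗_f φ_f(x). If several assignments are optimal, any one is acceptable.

init: all messages = 𝟙 over 2 values
r1 m[φ0→X2] = [9, 4]
r1 m[φ0→X3] = [9, 6]
r1 m[φ1→X3] = [9, 9]
r1 m[φ1→X14] = [6, 9]
r1 m[φ2→X3] = [8, 4]
r1 m[φ2→X0] = [4, 8]
r1 m[φ3→X0] = [1, 6]
r1 m[φ4→X14] = [9, 8]
r1 m[X2→φ0] = [1, 1]
r1 m[X3→φ0] = [1, 1]
r1 m[X3→φ1] = [1, 1]
r1 m[X3→φ2] = [1, 1]
r1 m[X14→φ1] = [1, 1]
r1 m[X14→φ4] = [1, 1]
r1 m[X0→φ2] = [1, 1]
r1 m[X0→φ3] = [1, 1]
r2 m[φ0→X2] = [9, 4]
r2 m[φ0→X3] = [9, 6]
r2 m[φ1→X3] = [9, 9]
r2 m[φ1→X14] = [6, 9]
r2 m[φ2→X3] = [8, 4]
r2 m[φ2→X0] = [4, 8]
r2 m[φ3→X0] = [1, 6]
r2 m[φ4→X14] = [9, 8]
r2 m[X2→φ0] = [1, 1]
r2 m[X3→φ0] = [72, 36]
r2 m[X3→φ1] = [72, 24]
r2 m[X3→φ2] = [81, 54]
r2 m[X14→φ1] = [9, 8]
r2 m[X14→φ4] = [6, 9]
r2 m[X0→φ2] = [1, 6]
r2 m[X0→φ3] = [4, 8]
r3 m[φ0→X2] = [648, 144]
r3 m[φ0→X3] = [9, 6]
r3 m[φ1→X3] = [72, 72]
r3 m[φ1→X14] = [216, 648]
r3 m[φ2→X3] = [48, 24]
r3 m[φ2→X0] = [243, 648]
r3 m[φ3→X0] = [1, 6]
r3 m[φ4→X14] = [9, 8]
r3 m[X2→φ0] = [1, 1]
r3 m[X3→φ0] = [72, 36]
r3 m[X3→φ1] = [72, 24]
r3 m[X3→φ2] = [81, 54]
r3 m[X14→φ1] = [9, 8]
r3 m[X14→φ4] = [6, 9]
r3 m[X0→φ2] = [1, 6]
r3 m[X0→φ3] = [4, 8]
r4 m[φ0→X2] = [648, 144]
r4 m[φ0→X3] = [9, 6]
r4 m[φ1→X3] = [72, 72]
r4 m[φ1→X14] = [216, 648]
r4 m[φ2→X3] = [48, 24]
r4 m[φ2→X0] = [243, 648]
r4 m[φ3→X0] = [1, 6]
r4 m[φ4→X14] = [9, 8]
r4 m[X2→φ0] = [1, 1]
r4 m[X3→φ0] = [3456, 1728]
r4 m[X3→φ1] = [432, 144]
r4 m[X3→φ2] = [648, 432]
r4 m[X14→φ1] = [9, 8]
r4 m[X14→φ4] = [216, 648]
r4 m[X0→φ2] = [1, 6]
r4 m[X0→φ3] = [243, 648]
r5 m[φ0→X2] = [31104, 6912]
r5 m[φ0→X3] = [9, 6]
r5 m[φ1→X3] = [72, 72]
r5 m[φ1→X14] = [1296, 3888]
r5 m[φ2→X3] = [48, 24]
r5 m[φ2→X0] = [1944, 5184]
r5 m[φ3→X0] = [1, 6]
r5 m[φ4→X14] = [9, 8]
r5 m[X2→φ0] = [1, 1]
r5 m[X3→φ0] = [3456, 1728]
r5 m[X3→φ1] = [432, 144]
r5 m[X3→φ2] = [648, 432]
r5 m[X14→φ1] = [9, 8]
r5 m[X14→φ4] = [216, 648]
r5 m[X0→φ2] = [1, 6]
r5 m[X0→φ3] = [243, 648]
r6 m[φ0→X2] = [31104, 6912]
r6 m[φ0→X3] = [9, 6]
r6 m[φ1→X3] = [72, 72]
r6 m[φ1→X14] = [1296, 3888]
r6 m[φ2→X3] = [48, 24]
r6 m[φ2→X0] = [1944, 5184]
r6 m[φ3→X0] = [1, 6]
r6 m[φ4→X14] = [9, 8]
r6 m[X2→φ0] = [1, 1]
r6 m[X3→φ0] = [3456, 1728]
r6 m[X3→φ1] = [432, 144]
r6 m[X3→φ2] = [648, 432]
r6 m[X14→φ1] = [9, 8]
r6 m[X14→φ4] = [1296, 3888]
r6 m[X0→φ2] = [1, 6]
r6 m[X0→φ3] = [1944, 5184]
r7 m[φ0→X2] = [31104, 6912]
r7 m[φ0→X3] = [9, 6]
r7 m[φ1→X3] = [72, 72]
r7 m[φ1→X14] = [1296, 3888]
r7 m[φ2→X3] = [48, 24]
r7 m[φ2→X0] = [1944, 5184]
r7 m[φ3→X0] = [1, 6]
r7 m[φ4→X14] = [9, 8]
r7 m[X2→φ0] = [1, 1]
r7 m[X3→φ0] = [3456, 1728]
r7 m[X3→φ1] = [432, 144]
r7 m[X3→φ2] = [648, 432]
r7 m[X14→φ1] = [9, 8]
r7 m[X14→φ4] = [1296, 3888]
r7 m[X0→φ2] = [1, 6]
r7 m[X0→φ3] = [1944, 5184]
fixed point reached at round 7
traceback from X2: (X2=0, X3=0, X14=1, X0=1), score=31104

assignment: (X2=0, X3=0, X14=1, X0=1); score = 31104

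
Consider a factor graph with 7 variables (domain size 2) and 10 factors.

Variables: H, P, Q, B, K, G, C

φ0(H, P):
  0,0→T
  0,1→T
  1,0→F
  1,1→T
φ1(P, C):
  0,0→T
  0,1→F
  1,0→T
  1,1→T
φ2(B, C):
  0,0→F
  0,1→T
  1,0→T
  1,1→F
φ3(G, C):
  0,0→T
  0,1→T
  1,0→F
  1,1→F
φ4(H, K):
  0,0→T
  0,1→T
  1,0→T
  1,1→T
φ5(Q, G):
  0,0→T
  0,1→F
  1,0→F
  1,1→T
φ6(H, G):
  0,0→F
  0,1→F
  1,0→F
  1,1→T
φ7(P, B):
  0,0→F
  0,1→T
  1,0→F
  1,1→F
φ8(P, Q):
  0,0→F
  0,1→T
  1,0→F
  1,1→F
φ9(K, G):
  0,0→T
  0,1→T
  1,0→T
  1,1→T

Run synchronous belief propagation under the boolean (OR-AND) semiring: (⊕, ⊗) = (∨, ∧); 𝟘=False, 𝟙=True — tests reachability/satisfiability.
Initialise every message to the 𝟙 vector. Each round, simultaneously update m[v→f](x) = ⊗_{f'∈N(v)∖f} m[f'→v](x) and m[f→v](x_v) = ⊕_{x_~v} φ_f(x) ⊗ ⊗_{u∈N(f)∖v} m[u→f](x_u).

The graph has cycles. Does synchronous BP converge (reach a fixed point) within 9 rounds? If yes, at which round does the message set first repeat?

init: all messages = 𝟙 over 2 values
r1 m[φ0→H] = [T, T]
r1 m[φ0→P] = [T, T]
r1 m[φ1→P] = [T, T]
r1 m[φ1→C] = [T, T]
r1 m[φ2→B] = [T, T]
r1 m[φ2→C] = [T, T]
r1 m[φ3→G] = [T, F]
r1 m[φ3→C] = [T, T]
r1 m[φ4→H] = [T, T]
r1 m[φ4→K] = [T, T]
r1 m[φ5→Q] = [T, T]
r1 m[φ5→G] = [T, T]
r1 m[φ6→H] = [F, T]
r1 m[φ6→G] = [F, T]
r1 m[φ7→P] = [T, F]
r1 m[φ7→B] = [F, T]
r1 m[φ8→P] = [T, F]
r1 m[φ8→Q] = [F, T]
r1 m[φ9→K] = [T, T]
r1 m[φ9→G] = [T, T]
r1 m[H→φ0] = [T, T]
r1 m[H→φ4] = [T, T]
r1 m[H→φ6] = [T, T]
r1 m[P→φ0] = [T, T]
r1 m[P→φ1] = [T, T]
r1 m[P→φ7] = [T, T]
r1 m[P→φ8] = [T, T]
r1 m[Q→φ5] = [T, T]
r1 m[Q→φ8] = [T, T]
r1 m[B→φ2] = [T, T]
r1 m[B→φ7] = [T, T]
r1 m[K→φ4] = [T, T]
r1 m[K→φ9] = [T, T]
r1 m[G→φ3] = [T, T]
r1 m[G→φ5] = [T, T]
r1 m[G→φ6] = [T, T]
r1 m[G→φ9] = [T, T]
r1 m[C→φ1] = [T, T]
r1 m[C→φ2] = [T, T]
r1 m[C→φ3] = [T, T]
r2 m[φ0→H] = [T, T]
r2 m[φ0→P] = [T, T]
r2 m[φ1→P] = [T, T]
r2 m[φ1→C] = [T, T]
r2 m[φ2→B] = [T, T]
r2 m[φ2→C] = [T, T]
r2 m[φ3→G] = [T, F]
r2 m[φ3→C] = [T, T]
r2 m[φ4→H] = [T, T]
r2 m[φ4→K] = [T, T]
r2 m[φ5→Q] = [T, T]
r2 m[φ5→G] = [T, T]
r2 m[φ6→H] = [F, T]
r2 m[φ6→G] = [F, T]
r2 m[φ7→P] = [T, F]
r2 m[φ7→B] = [F, T]
r2 m[φ8→P] = [T, F]
r2 m[φ8→Q] = [F, T]
r2 m[φ9→K] = [T, T]
r2 m[φ9→G] = [T, T]
r2 m[H→φ0] = [F, T]
r2 m[H→φ4] = [F, T]
r2 m[H→φ6] = [T, T]
r2 m[P→φ0] = [T, F]
r2 m[P→φ1] = [T, F]
r2 m[P→φ7] = [T, F]
r2 m[P→φ8] = [T, F]
r2 m[Q→φ5] = [F, T]
r2 m[Q→φ8] = [T, T]
r2 m[B→φ2] = [F, T]
r2 m[B→φ7] = [T, T]
r2 m[K→φ4] = [T, T]
r2 m[K→φ9] = [T, T]
r2 m[G→φ3] = [F, T]
r2 m[G→φ5] = [F, F]
r2 m[G→φ6] = [T, F]
r2 m[G→φ9] = [F, F]
r2 m[C→φ1] = [T, T]
r2 m[C→φ2] = [T, T]
r2 m[C→φ3] = [T, T]
r3 m[φ0→H] = [T, F]
r3 m[φ0→P] = [F, T]
r3 m[φ1→P] = [T, T]
r3 m[φ1→C] = [T, F]
r3 m[φ2→B] = [T, T]
r3 m[φ2→C] = [T, F]
r3 m[φ3→G] = [T, F]
r3 m[φ3→C] = [F, F]
r3 m[φ4→H] = [T, T]
r3 m[φ4→K] = [T, T]
r3 m[φ5→Q] = [F, F]
r3 m[φ5→G] = [F, T]
r3 m[φ6→H] = [F, F]
r3 m[φ6→G] = [F, T]
r3 m[φ7→P] = [T, F]
r3 m[φ7→B] = [F, T]
r3 m[φ8→P] = [T, F]
r3 m[φ8→Q] = [F, T]
r3 m[φ9→K] = [F, F]
r3 m[φ9→G] = [T, T]
r3 m[H→φ0] = [F, T]
r3 m[H→φ4] = [F, T]
r3 m[H→φ6] = [T, T]
r3 m[P→φ0] = [T, F]
r3 m[P→φ1] = [T, F]
r3 m[P→φ7] = [T, F]
r3 m[P→φ8] = [T, F]
r3 m[Q→φ5] = [F, T]
r3 m[Q→φ8] = [T, T]
r3 m[B→φ2] = [F, T]
r3 m[B→φ7] = [T, T]
r3 m[K→φ4] = [T, T]
r3 m[K→φ9] = [T, T]
r3 m[G→φ3] = [F, T]
r3 m[G→φ5] = [F, F]
r3 m[G→φ6] = [T, F]
r3 m[G→φ9] = [F, F]
r3 m[C→φ1] = [T, T]
r3 m[C→φ2] = [T, T]
r3 m[C→φ3] = [T, T]
r4 m[φ0→H] = [T, F]
r4 m[φ0→P] = [F, T]
r4 m[φ1→P] = [T, T]
r4 m[φ1→C] = [T, F]
r4 m[φ2→B] = [T, T]
r4 m[φ2→C] = [T, F]
r4 m[φ3→G] = [T, F]
r4 m[φ3→C] = [F, F]
r4 m[φ4→H] = [T, T]
r4 m[φ4→K] = [T, T]
r4 m[φ5→Q] = [F, F]
r4 m[φ5→G] = [F, T]
r4 m[φ6→H] = [F, F]
r4 m[φ6→G] = [F, T]
r4 m[φ7→P] = [T, F]
r4 m[φ7→B] = [F, T]
r4 m[φ8→P] = [T, F]
r4 m[φ8→Q] = [F, T]
r4 m[φ9→K] = [F, F]
r4 m[φ9→G] = [T, T]
r4 m[H→φ0] = [F, F]
r4 m[H→φ4] = [F, F]
r4 m[H→φ6] = [T, F]
r4 m[P→φ0] = [T, F]
r4 m[P→φ1] = [F, F]
r4 m[P→φ7] = [F, F]
r4 m[P→φ8] = [F, F]
r4 m[Q→φ5] = [F, T]
r4 m[Q→φ8] = [F, F]
r4 m[B→φ2] = [F, T]
r4 m[B→φ7] = [T, T]
r4 m[K→φ4] = [F, F]
r4 m[K→φ9] = [T, T]
r4 m[G→φ3] = [F, T]
r4 m[G→φ5] = [F, F]
r4 m[G→φ6] = [F, F]
r4 m[G→φ9] = [F, F]
r4 m[C→φ1] = [F, F]
r4 m[C→φ2] = [F, F]
r4 m[C→φ3] = [T, F]
r5 m[φ0→H] = [T, F]
r5 m[φ0→P] = [F, F]
r5 m[φ1→P] = [F, F]
r5 m[φ1→C] = [F, F]
r5 m[φ2→B] = [F, F]
r5 m[φ2→C] = [T, F]
r5 m[φ3→G] = [T, F]
r5 m[φ3→C] = [F, F]
r5 m[φ4→H] = [F, F]
r5 m[φ4→K] = [F, F]
r5 m[φ5→Q] = [F, F]
r5 m[φ5→G] = [F, T]
r5 m[φ6→H] = [F, F]
r5 m[φ6→G] = [F, F]
r5 m[φ7→P] = [T, F]
r5 m[φ7→B] = [F, F]
r5 m[φ8→P] = [F, F]
r5 m[φ8→Q] = [F, F]
r5 m[φ9→K] = [F, F]
r5 m[φ9→G] = [T, T]
r5 m[H→φ0] = [F, F]
r5 m[H→φ4] = [F, F]
r5 m[H→φ6] = [T, F]
r5 m[P→φ0] = [T, F]
r5 m[P→φ1] = [F, F]
r5 m[P→φ7] = [F, F]
r5 m[P→φ8] = [F, F]
r5 m[Q→φ5] = [F, T]
r5 m[Q→φ8] = [F, F]
r5 m[B→φ2] = [F, T]
r5 m[B→φ7] = [T, T]
r5 m[K→φ4] = [F, F]
r5 m[K→φ9] = [T, T]
r5 m[G→φ3] = [F, T]
r5 m[G→φ5] = [F, F]
r5 m[G→φ6] = [F, F]
r5 m[G→φ9] = [F, F]
r5 m[C→φ1] = [F, F]
r5 m[C→φ2] = [F, F]
r5 m[C→φ3] = [T, F]
r6 m[φ0→H] = [T, F]
r6 m[φ0→P] = [F, F]
r6 m[φ1→P] = [F, F]
r6 m[φ1→C] = [F, F]
r6 m[φ2→B] = [F, F]
r6 m[φ2→C] = [T, F]
r6 m[φ3→G] = [T, F]
r6 m[φ3→C] = [F, F]
r6 m[φ4→H] = [F, F]
r6 m[φ4→K] = [F, F]
r6 m[φ5→Q] = [F, F]
r6 m[φ5→G] = [F, T]
r6 m[φ6→H] = [F, F]
r6 m[φ6→G] = [F, F]
r6 m[φ7→P] = [T, F]
r6 m[φ7→B] = [F, F]
r6 m[φ8→P] = [F, F]
r6 m[φ8→Q] = [F, F]
r6 m[φ9→K] = [F, F]
r6 m[φ9→G] = [T, T]
r6 m[H→φ0] = [F, F]
r6 m[H→φ4] = [F, F]
r6 m[H→φ6] = [F, F]
r6 m[P→φ0] = [F, F]
r6 m[P→φ1] = [F, F]
r6 m[P→φ7] = [F, F]
r6 m[P→φ8] = [F, F]
r6 m[Q→φ5] = [F, F]
r6 m[Q→φ8] = [F, F]
r6 m[B→φ2] = [F, F]
r6 m[B→φ7] = [F, F]
r6 m[K→φ4] = [F, F]
r6 m[K→φ9] = [F, F]
r6 m[G→φ3] = [F, F]
r6 m[G→φ5] = [F, F]
r6 m[G→φ6] = [F, F]
r6 m[G→φ9] = [F, F]
r6 m[C→φ1] = [F, F]
r6 m[C→φ2] = [F, F]
r6 m[C→φ3] = [F, F]
r7 m[φ0→H] = [F, F]
r7 m[φ0→P] = [F, F]
r7 m[φ1→P] = [F, F]
r7 m[φ1→C] = [F, F]
r7 m[φ2→B] = [F, F]
r7 m[φ2→C] = [F, F]
r7 m[φ3→G] = [F, F]
r7 m[φ3→C] = [F, F]
r7 m[φ4→H] = [F, F]
r7 m[φ4→K] = [F, F]
r7 m[φ5→Q] = [F, F]
r7 m[φ5→G] = [F, F]
r7 m[φ6→H] = [F, F]
r7 m[φ6→G] = [F, F]
r7 m[φ7→P] = [F, F]
r7 m[φ7→B] = [F, F]
r7 m[φ8→P] = [F, F]
r7 m[φ8→Q] = [F, F]
r7 m[φ9→K] = [F, F]
r7 m[φ9→G] = [F, F]
r7 m[H→φ0] = [F, F]
r7 m[H→φ4] = [F, F]
r7 m[H→φ6] = [F, F]
r7 m[P→φ0] = [F, F]
r7 m[P→φ1] = [F, F]
r7 m[P→φ7] = [F, F]
r7 m[P→φ8] = [F, F]
r7 m[Q→φ5] = [F, F]
r7 m[Q→φ8] = [F, F]
r7 m[B→φ2] = [F, F]
r7 m[B→φ7] = [F, F]
r7 m[K→φ4] = [F, F]
r7 m[K→φ9] = [F, F]
r7 m[G→φ3] = [F, F]
r7 m[G→φ5] = [F, F]
r7 m[G→φ6] = [F, F]
r7 m[G→φ9] = [F, F]
r7 m[C→φ1] = [F, F]
r7 m[C→φ2] = [F, F]
r7 m[C→φ3] = [F, F]
r8 m[φ0→H] = [F, F]
r8 m[φ0→P] = [F, F]
r8 m[φ1→P] = [F, F]
r8 m[φ1→C] = [F, F]
r8 m[φ2→B] = [F, F]
r8 m[φ2→C] = [F, F]
r8 m[φ3→G] = [F, F]
r8 m[φ3→C] = [F, F]
r8 m[φ4→H] = [F, F]
r8 m[φ4→K] = [F, F]
r8 m[φ5→Q] = [F, F]
r8 m[φ5→G] = [F, F]
r8 m[φ6→H] = [F, F]
r8 m[φ6→G] = [F, F]
r8 m[φ7→P] = [F, F]
r8 m[φ7→B] = [F, F]
r8 m[φ8→P] = [F, F]
r8 m[φ8→Q] = [F, F]
r8 m[φ9→K] = [F, F]
r8 m[φ9→G] = [F, F]
r8 m[H→φ0] = [F, F]
r8 m[H→φ4] = [F, F]
r8 m[H→φ6] = [F, F]
r8 m[P→φ0] = [F, F]
r8 m[P→φ1] = [F, F]
r8 m[P→φ7] = [F, F]
r8 m[P→φ8] = [F, F]
r8 m[Q→φ5] = [F, F]
r8 m[Q→φ8] = [F, F]
r8 m[B→φ2] = [F, F]
r8 m[B→φ7] = [F, F]
r8 m[K→φ4] = [F, F]
r8 m[K→φ9] = [F, F]
r8 m[G→φ3] = [F, F]
r8 m[G→φ5] = [F, F]
r8 m[G→φ6] = [F, F]
r8 m[G→φ9] = [F, F]
r8 m[C→φ1] = [F, F]
r8 m[C→φ2] = [F, F]
r8 m[C→φ3] = [F, F]
fixed point reached at round 8
messages reach a fixed point at round 8

CONVERGED at round 8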